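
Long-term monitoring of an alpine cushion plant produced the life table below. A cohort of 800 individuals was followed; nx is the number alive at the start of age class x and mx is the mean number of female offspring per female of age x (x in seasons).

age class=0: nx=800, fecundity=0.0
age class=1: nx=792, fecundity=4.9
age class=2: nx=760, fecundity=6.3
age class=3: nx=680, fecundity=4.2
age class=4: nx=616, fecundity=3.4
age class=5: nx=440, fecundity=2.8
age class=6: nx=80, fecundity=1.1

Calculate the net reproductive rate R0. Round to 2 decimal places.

lx = nx/n0 = nx/800: 1, 0.99, 0.95, 0.85, 0.77, 0.55, 0.1
lx·mx by age: 0, 4.851, 5.985, 3.57, 2.618, 1.54, 0.11
R0 = Σ lx·mx = 18.674 → 18.67

18.67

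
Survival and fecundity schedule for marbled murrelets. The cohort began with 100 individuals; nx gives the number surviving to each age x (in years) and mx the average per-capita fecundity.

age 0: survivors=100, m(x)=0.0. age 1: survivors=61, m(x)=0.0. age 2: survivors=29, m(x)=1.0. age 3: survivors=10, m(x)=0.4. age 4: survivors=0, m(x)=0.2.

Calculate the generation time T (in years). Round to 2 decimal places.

lx = nx/n0 = nx/100: 1, 0.61, 0.29, 0.1, 0
lx·mx: 0, 0, 0.29, 0.04, 0 → R0 = 0.33
x·lx·mx: 0, 0, 0.58, 0.12, 0 → Σ = 0.7
T = 0.7 / 0.33 = 2.121212… → 2.12

2.12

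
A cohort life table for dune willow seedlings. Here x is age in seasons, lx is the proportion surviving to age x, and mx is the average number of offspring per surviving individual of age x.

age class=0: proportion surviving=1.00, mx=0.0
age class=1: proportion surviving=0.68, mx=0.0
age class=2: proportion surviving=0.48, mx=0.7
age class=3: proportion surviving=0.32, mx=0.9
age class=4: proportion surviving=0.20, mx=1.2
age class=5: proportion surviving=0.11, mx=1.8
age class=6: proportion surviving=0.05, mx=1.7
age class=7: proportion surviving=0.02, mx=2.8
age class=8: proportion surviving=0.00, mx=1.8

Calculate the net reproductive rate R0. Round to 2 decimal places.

lx·mx by age: 0, 0, 0.336, 0.288, 0.24, 0.198, 0.085, 0.056, 0
R0 = Σ lx·mx = 1.203 → 1.20

1.20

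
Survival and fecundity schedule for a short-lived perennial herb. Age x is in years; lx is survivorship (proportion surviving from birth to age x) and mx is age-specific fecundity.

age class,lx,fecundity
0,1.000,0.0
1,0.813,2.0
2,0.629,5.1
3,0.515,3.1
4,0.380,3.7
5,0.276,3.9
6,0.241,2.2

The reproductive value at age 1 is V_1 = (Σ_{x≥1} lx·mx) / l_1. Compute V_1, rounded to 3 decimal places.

lx·mx for x ≥ 1: 1.626, 3.2079, 1.5965, 1.406, 1.0764, 0.5302 → sum = 9.443
V_1 = 9.443 / l_1 = 9.443 / 0.813 = 11.615006… → 11.615

11.615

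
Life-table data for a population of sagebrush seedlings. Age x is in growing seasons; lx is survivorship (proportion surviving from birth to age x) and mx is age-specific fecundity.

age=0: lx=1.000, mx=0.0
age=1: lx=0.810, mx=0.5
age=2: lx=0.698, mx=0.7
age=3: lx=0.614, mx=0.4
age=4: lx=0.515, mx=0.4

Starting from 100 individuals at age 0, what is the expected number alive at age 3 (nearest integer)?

61

Expected survivors = N0 · l_3 = 100 × 0.614 = 61.4 → 61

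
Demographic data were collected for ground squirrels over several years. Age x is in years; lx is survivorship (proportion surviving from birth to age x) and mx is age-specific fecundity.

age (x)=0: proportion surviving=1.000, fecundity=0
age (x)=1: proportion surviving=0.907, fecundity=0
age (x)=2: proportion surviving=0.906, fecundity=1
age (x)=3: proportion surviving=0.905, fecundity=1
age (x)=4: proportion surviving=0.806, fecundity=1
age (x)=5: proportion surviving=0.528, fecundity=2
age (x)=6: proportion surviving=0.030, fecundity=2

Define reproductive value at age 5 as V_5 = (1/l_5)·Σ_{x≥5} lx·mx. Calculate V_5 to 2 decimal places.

2.11

lx·mx for x ≥ 5: 1.056, 0.06 → sum = 1.116
V_5 = 1.116 / l_5 = 1.116 / 0.528 = 2.113636… → 2.11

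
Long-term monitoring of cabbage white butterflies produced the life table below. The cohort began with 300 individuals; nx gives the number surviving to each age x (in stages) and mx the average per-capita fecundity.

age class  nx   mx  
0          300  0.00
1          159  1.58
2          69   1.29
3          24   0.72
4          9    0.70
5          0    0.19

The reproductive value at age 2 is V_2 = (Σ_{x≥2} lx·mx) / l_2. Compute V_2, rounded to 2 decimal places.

1.63

lx = nx/n0 = nx/300: 1, 0.53, 0.23, 0.08, 0.03, 0
lx·mx for x ≥ 2: 0.2967, 0.0576, 0.021, 0 → sum = 0.3753
V_2 = 0.3753 / l_2 = 0.3753 / 0.23 = 1.631739… → 1.63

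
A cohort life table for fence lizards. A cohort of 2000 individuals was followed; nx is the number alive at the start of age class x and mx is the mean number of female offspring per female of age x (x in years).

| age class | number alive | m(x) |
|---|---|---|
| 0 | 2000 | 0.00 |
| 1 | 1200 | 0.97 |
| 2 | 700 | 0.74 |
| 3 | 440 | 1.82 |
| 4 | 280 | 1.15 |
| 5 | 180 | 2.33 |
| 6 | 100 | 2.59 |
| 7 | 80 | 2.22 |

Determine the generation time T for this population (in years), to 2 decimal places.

2.95

lx = nx/n0 = nx/2000: 1, 0.6, 0.35, 0.22, 0.14, 0.09, 0.05, 0.04
lx·mx: 0, 0.582, 0.259, 0.4004, 0.161, 0.2097, 0.1295, 0.0888 → R0 = 1.8304
x·lx·mx: 0, 0.582, 0.518, 1.2012, 0.644, 1.0485, 0.777, 0.6216 → Σ = 5.3923
T = 5.3923 / 1.8304 = 2.945968… → 2.95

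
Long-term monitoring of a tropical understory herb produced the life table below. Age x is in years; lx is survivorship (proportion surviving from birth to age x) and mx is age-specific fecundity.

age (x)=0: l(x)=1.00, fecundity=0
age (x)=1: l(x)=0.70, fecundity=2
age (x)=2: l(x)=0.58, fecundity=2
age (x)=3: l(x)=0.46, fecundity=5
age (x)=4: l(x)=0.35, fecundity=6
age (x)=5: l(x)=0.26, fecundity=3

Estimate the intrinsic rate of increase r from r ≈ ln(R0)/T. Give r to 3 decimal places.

0.691

R0 = Σ lx·mx = 0 + 1.4 + 1.16 + 2.3 + 2.1 + 0.78 = 7.74
Σ x·lx·mx = 22.92; T = 22.92/7.74 = 2.96124…
r ≈ ln(R0)/T = ln(7.74)/2.96124… = 0.69106… → 0.691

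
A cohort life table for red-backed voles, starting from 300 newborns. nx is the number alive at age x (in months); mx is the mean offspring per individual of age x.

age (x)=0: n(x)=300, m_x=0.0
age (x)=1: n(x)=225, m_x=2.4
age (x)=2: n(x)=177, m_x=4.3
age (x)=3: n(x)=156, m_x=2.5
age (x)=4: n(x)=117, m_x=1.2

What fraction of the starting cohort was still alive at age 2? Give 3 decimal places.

0.590

l_2 = n_2/n_0 = 177/300 = 0.59 → 0.590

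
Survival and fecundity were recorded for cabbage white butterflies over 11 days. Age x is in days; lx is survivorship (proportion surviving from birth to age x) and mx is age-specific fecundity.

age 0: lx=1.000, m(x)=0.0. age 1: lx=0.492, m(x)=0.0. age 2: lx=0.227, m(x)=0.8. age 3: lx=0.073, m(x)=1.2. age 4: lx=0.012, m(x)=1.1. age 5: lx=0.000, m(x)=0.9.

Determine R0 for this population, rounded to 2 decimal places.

0.28

lx·mx by age: 0, 0, 0.1816, 0.0876, 0.0132, 0
R0 = Σ lx·mx = 0.2824 → 0.28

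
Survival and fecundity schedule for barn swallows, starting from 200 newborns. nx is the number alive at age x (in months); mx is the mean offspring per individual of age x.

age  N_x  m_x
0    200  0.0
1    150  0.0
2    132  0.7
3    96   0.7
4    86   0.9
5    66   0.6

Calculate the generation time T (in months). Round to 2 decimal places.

lx = nx/n0 = nx/200: 1, 0.75, 0.66, 0.48, 0.43, 0.33
lx·mx: 0, 0, 0.462, 0.336, 0.387, 0.198 → R0 = 1.383
x·lx·mx: 0, 0, 0.924, 1.008, 1.548, 0.99 → Σ = 4.47
T = 4.47 / 1.383 = 3.232104… → 3.23

3.23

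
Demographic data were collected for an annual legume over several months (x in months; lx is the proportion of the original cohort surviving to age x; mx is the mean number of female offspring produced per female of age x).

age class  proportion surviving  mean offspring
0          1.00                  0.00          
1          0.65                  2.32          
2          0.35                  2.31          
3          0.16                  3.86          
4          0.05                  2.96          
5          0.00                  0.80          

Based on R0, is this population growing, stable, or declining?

growing

R0 = Σ lx·mx = 0 + 1.508 + 0.8085 + 0.6176 + 0.148 + 0 = 3.0821
R0 > 1, so the population is growing.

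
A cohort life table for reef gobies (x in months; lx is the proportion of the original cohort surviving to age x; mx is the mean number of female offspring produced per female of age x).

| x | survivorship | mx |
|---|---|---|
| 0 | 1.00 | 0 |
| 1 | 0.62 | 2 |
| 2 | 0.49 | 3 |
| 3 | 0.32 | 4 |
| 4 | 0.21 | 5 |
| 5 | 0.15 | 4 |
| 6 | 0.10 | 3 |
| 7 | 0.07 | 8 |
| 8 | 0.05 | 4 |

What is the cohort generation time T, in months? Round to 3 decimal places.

3.364

lx·mx: 0, 1.24, 1.47, 1.28, 1.05, 0.6, 0.3, 0.56, 0.2 → R0 = 6.7
x·lx·mx: 0, 1.24, 2.94, 3.84, 4.2, 3, 1.8, 3.92, 1.6 → Σ = 22.54
T = 22.54 / 6.7 = 3.364179… → 3.364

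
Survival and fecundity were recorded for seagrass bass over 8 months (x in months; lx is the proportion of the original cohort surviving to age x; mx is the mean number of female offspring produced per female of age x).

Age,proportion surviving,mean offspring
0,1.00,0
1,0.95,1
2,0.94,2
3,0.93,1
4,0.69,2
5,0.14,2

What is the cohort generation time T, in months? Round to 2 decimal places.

lx·mx: 0, 0.95, 1.88, 0.93, 1.38, 0.28 → R0 = 5.42
x·lx·mx: 0, 0.95, 3.76, 2.79, 5.52, 1.4 → Σ = 14.42
T = 14.42 / 5.42 = 2.660517… → 2.66

2.66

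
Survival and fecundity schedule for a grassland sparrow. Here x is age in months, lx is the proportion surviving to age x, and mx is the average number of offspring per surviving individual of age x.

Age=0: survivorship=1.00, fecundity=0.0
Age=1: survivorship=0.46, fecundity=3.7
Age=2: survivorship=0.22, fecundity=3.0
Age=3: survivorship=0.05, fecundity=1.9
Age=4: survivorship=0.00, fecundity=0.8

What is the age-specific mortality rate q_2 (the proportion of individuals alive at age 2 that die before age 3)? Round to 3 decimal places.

0.773

q_2 = (l_2 − l_3) / l_2 = (0.22 − 0.05) / 0.22
     = 0.17 / 0.22 = 0.772727… → 0.773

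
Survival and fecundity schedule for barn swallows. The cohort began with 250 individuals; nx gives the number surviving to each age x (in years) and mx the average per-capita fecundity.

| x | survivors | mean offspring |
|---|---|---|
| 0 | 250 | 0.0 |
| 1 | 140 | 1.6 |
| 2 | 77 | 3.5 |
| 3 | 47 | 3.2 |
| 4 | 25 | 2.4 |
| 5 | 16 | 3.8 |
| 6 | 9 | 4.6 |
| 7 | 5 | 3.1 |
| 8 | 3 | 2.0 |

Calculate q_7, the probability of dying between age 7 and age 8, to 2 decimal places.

lx = nx/n0 = nx/250: 1, 0.56, 0.308, 0.188, 0.1, 0.064, 0.036, 0.02, 0.012
q_7 = (l_7 − l_8) / l_7 = (0.02 − 0.012) / 0.02
     = 0.008 / 0.02 = 0.4 → 0.40

0.40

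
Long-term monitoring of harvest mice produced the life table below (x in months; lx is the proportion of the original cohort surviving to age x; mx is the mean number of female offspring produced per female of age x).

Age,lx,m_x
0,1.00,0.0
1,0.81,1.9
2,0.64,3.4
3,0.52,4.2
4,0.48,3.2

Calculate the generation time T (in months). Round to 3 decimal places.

2.500

lx·mx: 0, 1.539, 2.176, 2.184, 1.536 → R0 = 7.435
x·lx·mx: 0, 1.539, 4.352, 6.552, 6.144 → Σ = 18.587
T = 18.587 / 7.435 = 2.499933… → 2.500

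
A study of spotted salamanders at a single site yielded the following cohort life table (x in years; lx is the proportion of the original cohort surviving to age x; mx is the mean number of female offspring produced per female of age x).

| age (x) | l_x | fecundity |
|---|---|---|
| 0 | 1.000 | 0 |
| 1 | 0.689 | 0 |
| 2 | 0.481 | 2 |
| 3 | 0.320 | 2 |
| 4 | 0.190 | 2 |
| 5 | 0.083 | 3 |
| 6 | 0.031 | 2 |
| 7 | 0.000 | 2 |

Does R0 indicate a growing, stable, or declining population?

R0 = Σ lx·mx = 0 + 0 + 0.962 + 0.64 + 0.38 + 0.249 + 0.062 + 0 = 2.293
R0 > 1, so the population is growing.

growing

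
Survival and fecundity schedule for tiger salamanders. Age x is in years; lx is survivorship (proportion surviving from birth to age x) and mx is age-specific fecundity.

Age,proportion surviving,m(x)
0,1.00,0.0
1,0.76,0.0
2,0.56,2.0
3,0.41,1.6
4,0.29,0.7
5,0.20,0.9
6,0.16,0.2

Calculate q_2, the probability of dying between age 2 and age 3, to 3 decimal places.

0.268

q_2 = (l_2 − l_3) / l_2 = (0.56 − 0.41) / 0.56
     = 0.15 / 0.56 = 0.267857… → 0.268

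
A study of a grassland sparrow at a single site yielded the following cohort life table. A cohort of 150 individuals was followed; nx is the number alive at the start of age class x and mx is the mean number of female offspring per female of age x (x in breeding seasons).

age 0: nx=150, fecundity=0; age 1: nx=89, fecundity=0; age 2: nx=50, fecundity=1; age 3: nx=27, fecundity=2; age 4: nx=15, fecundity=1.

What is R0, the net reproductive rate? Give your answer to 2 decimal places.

lx = nx/n0 = nx/150: 1, 0.59333…, 0.33333…, 0.18, 0.1
lx·mx by age: 0, 0, 0.333333…, 0.36, 0.1
R0 = Σ lx·mx = 0.793333… → 0.79

0.79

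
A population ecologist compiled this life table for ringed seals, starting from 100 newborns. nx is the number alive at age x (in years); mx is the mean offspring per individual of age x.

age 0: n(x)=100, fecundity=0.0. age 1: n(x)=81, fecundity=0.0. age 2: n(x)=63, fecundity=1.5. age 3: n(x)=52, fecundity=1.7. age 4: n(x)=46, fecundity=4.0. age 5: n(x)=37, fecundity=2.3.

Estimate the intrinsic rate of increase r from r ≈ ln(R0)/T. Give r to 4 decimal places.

0.4220

lx = nx/n0 = nx/100: 1, 0.81, 0.63, 0.52, 0.46, 0.37
R0 = Σ lx·mx = 0 + 0 + 0.945 + 0.884 + 1.84 + 0.851 = 4.52
Σ x·lx·mx = 16.157; T = 16.157/4.52 = 3.57456…
r ≈ ln(R0)/T = ln(4.52)/3.57456… = 0.422014… → 0.4220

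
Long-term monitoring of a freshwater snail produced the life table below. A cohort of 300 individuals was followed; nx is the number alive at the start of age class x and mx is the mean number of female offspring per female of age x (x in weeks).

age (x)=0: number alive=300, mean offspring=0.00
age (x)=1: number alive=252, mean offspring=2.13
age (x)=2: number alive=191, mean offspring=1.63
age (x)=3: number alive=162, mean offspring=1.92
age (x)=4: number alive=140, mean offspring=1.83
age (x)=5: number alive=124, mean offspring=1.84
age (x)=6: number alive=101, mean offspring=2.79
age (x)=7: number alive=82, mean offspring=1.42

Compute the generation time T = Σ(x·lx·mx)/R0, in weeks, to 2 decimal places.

3.31

lx = nx/n0 = nx/300: 1, 0.84, 0.63667…, 0.54, 0.46667…, 0.41333…, 0.33667…, 0.27333…
lx·mx: 0, 1.7892, 1.037767…, 1.0368, 0.854…, 0.760533…, 0.9393…, 0.388133… → R0 = 6.805733…
x·lx·mx: 0, 1.7892, 2.075533…, 3.1104, 3.416…, 3.802667…, 5.6358…, 2.716933… → Σ = 22.546533…
T = 22.546533… / 6.805733… = 3.312873… → 3.31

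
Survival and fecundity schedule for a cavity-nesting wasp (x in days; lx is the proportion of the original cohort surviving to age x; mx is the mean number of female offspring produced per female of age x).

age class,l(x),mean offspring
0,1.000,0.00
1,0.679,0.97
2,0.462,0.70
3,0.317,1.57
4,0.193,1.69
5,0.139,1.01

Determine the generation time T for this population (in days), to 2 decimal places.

lx·mx: 0, 0.65863, 0.3234, 0.49769, 0.32617, 0.14039 → R0 = 1.94628
x·lx·mx: 0, 0.65863, 0.6468, 1.49307, 1.30468, 0.70195 → Σ = 4.80513
T = 4.80513 / 1.94628 = 2.468879… → 2.47

2.47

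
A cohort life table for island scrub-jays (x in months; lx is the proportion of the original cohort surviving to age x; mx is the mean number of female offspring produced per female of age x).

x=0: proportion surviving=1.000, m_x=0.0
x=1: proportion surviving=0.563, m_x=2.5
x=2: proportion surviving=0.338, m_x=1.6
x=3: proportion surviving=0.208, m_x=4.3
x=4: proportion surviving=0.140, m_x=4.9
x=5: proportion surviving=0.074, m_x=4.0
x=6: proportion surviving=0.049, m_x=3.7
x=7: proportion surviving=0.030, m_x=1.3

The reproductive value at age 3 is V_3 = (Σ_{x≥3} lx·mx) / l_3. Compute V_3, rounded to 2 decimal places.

10.08

lx·mx for x ≥ 3: 0.8944, 0.686, 0.296, 0.1813, 0.039 → sum = 2.0967
V_3 = 2.0967 / l_3 = 2.0967 / 0.208 = 10.080288… → 10.08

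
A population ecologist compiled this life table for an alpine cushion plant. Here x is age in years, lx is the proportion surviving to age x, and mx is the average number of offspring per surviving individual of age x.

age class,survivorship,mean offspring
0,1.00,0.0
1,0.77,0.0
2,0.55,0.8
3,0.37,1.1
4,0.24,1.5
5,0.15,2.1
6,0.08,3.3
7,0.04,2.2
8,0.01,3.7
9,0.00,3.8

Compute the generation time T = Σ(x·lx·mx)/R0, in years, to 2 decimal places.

3.98

lx·mx: 0, 0, 0.44, 0.407, 0.36, 0.315, 0.264, 0.088, 0.037, 0 → R0 = 1.911
x·lx·mx: 0, 0, 0.88, 1.221, 1.44, 1.575, 1.584, 0.616, 0.296, 0 → Σ = 7.612
T = 7.612 / 1.911 = 3.983255… → 3.98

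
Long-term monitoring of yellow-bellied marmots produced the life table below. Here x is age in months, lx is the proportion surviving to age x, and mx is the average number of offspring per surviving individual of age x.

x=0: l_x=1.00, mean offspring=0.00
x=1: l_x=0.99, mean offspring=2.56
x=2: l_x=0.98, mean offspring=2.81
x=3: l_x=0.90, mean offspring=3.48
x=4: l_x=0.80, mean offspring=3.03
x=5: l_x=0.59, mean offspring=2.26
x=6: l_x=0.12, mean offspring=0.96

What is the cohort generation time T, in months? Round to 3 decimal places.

lx·mx: 0, 2.5344, 2.7538, 3.132, 2.424, 1.3334, 0.1152 → R0 = 12.2928
x·lx·mx: 0, 2.5344, 5.5076, 9.396, 9.696, 6.667, 0.6912 → Σ = 34.4922
T = 34.4922 / 12.2928 = 2.805886… → 2.806

2.806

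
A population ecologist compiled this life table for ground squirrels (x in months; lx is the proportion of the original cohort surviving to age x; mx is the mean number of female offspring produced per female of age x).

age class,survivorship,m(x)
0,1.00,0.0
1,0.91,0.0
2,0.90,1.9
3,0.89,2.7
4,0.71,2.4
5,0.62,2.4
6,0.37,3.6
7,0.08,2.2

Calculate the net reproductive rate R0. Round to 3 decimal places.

8.813

lx·mx by age: 0, 0, 1.71, 2.403, 1.704, 1.488, 1.332, 0.176
R0 = Σ lx·mx = 8.813 → 8.813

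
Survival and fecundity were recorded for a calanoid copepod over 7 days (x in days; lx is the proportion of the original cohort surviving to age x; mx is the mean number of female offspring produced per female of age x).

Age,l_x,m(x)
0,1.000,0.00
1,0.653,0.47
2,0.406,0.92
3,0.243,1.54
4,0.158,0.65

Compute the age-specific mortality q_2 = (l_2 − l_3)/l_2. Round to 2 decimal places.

q_2 = (l_2 − l_3) / l_2 = (0.406 − 0.243) / 0.406
     = 0.163 / 0.406 = 0.401478… → 0.40

0.40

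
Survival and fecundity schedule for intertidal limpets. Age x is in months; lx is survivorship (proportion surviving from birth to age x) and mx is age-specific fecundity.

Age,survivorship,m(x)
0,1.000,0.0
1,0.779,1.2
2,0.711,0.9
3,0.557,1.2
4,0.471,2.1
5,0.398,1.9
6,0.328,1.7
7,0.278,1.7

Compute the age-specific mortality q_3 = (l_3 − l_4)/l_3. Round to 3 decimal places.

0.154

q_3 = (l_3 − l_4) / l_3 = (0.557 − 0.471) / 0.557
     = 0.086 / 0.557 = 0.154399… → 0.154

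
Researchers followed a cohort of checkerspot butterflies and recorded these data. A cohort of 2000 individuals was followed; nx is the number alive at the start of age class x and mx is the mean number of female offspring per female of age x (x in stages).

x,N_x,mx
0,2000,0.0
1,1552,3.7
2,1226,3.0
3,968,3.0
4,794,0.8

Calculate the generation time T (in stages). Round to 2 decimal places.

1.88

lx = nx/n0 = nx/2000: 1, 0.776, 0.613, 0.484, 0.397
lx·mx: 0, 2.8712, 1.839, 1.452, 0.3176 → R0 = 6.4798
x·lx·mx: 0, 2.8712, 3.678, 4.356, 1.2704 → Σ = 12.1756
T = 12.1756 / 6.4798 = 1.879009… → 1.88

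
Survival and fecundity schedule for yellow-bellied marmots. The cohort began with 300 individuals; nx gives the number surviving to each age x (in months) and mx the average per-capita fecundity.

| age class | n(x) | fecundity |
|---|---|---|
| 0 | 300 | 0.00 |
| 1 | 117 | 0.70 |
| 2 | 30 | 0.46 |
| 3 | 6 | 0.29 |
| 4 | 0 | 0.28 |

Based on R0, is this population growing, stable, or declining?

declining

lx = nx/n0 = nx/300: 1, 0.39, 0.1, 0.02, 0
R0 = Σ lx·mx = 0 + 0.273 + 0.046 + 0.0058 + 0 = 0.3248
R0 < 1, so the population is declining.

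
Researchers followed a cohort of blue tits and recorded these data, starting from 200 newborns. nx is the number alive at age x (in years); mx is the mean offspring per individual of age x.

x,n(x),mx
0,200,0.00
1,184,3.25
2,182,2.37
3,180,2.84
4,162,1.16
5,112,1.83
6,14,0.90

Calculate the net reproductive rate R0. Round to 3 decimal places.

9.730

lx = nx/n0 = nx/200: 1, 0.92, 0.91, 0.9, 0.81, 0.56, 0.07
lx·mx by age: 0, 2.99, 2.1567, 2.556, 0.9396, 1.0248, 0.063
R0 = Σ lx·mx = 9.7301 → 9.730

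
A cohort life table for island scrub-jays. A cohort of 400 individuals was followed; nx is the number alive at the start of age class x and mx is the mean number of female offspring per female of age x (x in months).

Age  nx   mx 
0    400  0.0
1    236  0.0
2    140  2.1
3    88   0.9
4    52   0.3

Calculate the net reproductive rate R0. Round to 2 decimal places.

0.97

lx = nx/n0 = nx/400: 1, 0.59, 0.35, 0.22, 0.13
lx·mx by age: 0, 0, 0.735, 0.198, 0.039
R0 = Σ lx·mx = 0.972 → 0.97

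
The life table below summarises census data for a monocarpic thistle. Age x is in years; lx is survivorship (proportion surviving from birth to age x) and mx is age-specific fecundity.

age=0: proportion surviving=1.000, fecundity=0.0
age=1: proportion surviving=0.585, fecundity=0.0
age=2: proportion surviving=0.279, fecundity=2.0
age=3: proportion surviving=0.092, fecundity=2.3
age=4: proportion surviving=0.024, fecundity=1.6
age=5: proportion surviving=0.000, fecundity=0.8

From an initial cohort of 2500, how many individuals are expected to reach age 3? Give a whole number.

230

Expected survivors = N0 · l_3 = 2500 × 0.092 = 230 → 230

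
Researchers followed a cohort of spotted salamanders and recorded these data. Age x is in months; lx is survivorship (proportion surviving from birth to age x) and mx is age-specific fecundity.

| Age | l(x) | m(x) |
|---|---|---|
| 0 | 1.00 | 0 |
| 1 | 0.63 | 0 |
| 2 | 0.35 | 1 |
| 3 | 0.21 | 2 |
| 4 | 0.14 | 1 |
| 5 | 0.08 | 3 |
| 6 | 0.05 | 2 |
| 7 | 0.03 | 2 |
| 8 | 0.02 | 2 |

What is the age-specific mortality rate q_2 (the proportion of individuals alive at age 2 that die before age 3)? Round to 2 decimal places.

q_2 = (l_2 − l_3) / l_2 = (0.35 − 0.21) / 0.35
     = 0.14 / 0.35 = 0.4 → 0.40

0.40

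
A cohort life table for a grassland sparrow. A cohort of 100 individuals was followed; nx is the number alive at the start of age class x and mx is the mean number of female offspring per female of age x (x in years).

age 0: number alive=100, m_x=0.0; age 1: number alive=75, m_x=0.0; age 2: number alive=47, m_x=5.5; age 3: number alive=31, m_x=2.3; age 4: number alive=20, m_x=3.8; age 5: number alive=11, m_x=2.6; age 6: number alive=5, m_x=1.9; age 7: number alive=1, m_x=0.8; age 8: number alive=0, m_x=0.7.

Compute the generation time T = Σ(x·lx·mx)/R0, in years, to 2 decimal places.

lx = nx/n0 = nx/100: 1, 0.75, 0.47, 0.31, 0.2, 0.11, 0.05, 0.01, 0
lx·mx: 0, 0, 2.585, 0.713, 0.76, 0.286, 0.095, 0.008, 0 → R0 = 4.447
x·lx·mx: 0, 0, 5.17, 2.139, 3.04, 1.43, 0.57, 0.056, 0 → Σ = 12.405
T = 12.405 / 4.447 = 2.789521… → 2.79

2.79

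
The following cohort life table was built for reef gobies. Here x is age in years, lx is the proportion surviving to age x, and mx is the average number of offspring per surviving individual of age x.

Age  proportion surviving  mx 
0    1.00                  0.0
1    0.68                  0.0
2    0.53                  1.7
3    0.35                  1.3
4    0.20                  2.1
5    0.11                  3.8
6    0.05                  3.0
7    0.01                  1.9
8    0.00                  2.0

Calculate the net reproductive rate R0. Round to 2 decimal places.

2.36

lx·mx by age: 0, 0, 0.901, 0.455, 0.42, 0.418, 0.15, 0.019, 0
R0 = Σ lx·mx = 2.363 → 2.36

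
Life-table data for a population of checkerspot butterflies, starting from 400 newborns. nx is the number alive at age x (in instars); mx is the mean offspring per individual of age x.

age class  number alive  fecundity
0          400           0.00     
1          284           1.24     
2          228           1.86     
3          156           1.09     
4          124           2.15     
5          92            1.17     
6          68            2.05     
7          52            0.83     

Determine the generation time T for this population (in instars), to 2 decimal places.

lx = nx/n0 = nx/400: 1, 0.71, 0.57, 0.39, 0.31, 0.23, 0.17, 0.13
lx·mx: 0, 0.8804, 1.0602, 0.4251, 0.6665, 0.2691, 0.3485, 0.1079 → R0 = 3.7577
x·lx·mx: 0, 0.8804, 2.1204, 1.2753, 2.666, 1.3455, 2.091, 0.7553 → Σ = 11.1339
T = 11.1339 / 3.7577 = 2.962956… → 2.96

2.96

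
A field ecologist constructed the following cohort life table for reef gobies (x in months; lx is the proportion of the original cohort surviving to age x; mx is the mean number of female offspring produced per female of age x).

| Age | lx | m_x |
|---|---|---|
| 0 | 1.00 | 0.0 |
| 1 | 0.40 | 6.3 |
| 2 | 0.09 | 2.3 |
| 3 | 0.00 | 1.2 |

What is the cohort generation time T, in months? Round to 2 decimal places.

1.08

lx·mx: 0, 2.52, 0.207, 0 → R0 = 2.727
x·lx·mx: 0, 2.52, 0.414, 0 → Σ = 2.934
T = 2.934 / 2.727 = 1.075908… → 1.08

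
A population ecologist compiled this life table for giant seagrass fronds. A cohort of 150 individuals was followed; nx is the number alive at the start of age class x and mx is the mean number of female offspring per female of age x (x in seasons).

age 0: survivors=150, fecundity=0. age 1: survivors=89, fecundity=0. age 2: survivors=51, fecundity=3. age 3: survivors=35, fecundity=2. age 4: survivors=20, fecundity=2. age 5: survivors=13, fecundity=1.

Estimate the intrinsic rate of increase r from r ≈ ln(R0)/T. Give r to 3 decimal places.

0.227

lx = nx/n0 = nx/150: 1, 0.59333…, 0.34, 0.23333…, 0.13333…, 0.08667…
R0 = Σ lx·mx = 0 + 0 + 1.02 + 0.46667… + 0.26667… + 0.08667… = 1.84…
Σ x·lx·mx = 4.94…; T = 4.94…/1.84… = 2.68478…
r ≈ ln(R0)/T = ln(1.84…)/2.68478… = 0.22712… → 0.227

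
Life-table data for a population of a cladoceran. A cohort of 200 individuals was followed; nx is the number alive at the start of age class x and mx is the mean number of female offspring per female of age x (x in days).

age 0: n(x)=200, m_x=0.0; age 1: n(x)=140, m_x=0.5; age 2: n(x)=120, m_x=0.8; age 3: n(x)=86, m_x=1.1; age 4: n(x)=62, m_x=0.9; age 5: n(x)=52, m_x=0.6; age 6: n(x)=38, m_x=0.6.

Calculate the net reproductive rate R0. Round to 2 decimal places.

1.85

lx = nx/n0 = nx/200: 1, 0.7, 0.6, 0.43, 0.31, 0.26, 0.19
lx·mx by age: 0, 0.35, 0.48, 0.473, 0.279, 0.156, 0.114
R0 = Σ lx·mx = 1.852 → 1.85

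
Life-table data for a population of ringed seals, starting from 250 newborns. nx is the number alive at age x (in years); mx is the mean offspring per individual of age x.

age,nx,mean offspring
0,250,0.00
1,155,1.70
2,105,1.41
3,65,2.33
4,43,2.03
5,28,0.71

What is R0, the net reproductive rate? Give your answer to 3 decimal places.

lx = nx/n0 = nx/250: 1, 0.62, 0.42, 0.26, 0.172, 0.112
lx·mx by age: 0, 1.054, 0.5922, 0.6058, 0.34916, 0.07952
R0 = Σ lx·mx = 2.68068 → 2.681

2.681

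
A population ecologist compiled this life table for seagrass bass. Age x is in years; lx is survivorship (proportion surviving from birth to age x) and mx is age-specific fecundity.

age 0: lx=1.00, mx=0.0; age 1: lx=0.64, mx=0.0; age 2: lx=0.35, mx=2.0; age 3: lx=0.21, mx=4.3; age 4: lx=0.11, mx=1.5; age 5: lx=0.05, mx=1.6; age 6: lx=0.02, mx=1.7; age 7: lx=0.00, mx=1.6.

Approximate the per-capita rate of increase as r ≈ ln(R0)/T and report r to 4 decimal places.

R0 = Σ lx·mx = 0 + 0 + 0.7 + 0.903 + 0.165 + 0.08 + 0.034 + 0 = 1.882
Σ x·lx·mx = 5.373; T = 5.373/1.882 = 2.85494…
r ≈ ln(R0)/T = ln(1.882)/2.85494… = 0.221488… → 0.2215

0.2215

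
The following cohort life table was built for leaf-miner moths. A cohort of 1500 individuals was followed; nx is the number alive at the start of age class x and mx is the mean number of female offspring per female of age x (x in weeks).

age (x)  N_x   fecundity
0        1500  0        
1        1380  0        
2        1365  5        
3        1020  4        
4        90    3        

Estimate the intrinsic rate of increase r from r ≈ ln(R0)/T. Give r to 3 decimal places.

0.832

lx = nx/n0 = nx/1500: 1, 0.92, 0.91, 0.68, 0.06
R0 = Σ lx·mx = 0 + 0 + 4.55 + 2.72 + 0.18 = 7.45
Σ x·lx·mx = 17.98; T = 17.98/7.45 = 2.41342…
r ≈ ln(R0)/T = ln(7.45)/2.41342… = 0.8321… → 0.832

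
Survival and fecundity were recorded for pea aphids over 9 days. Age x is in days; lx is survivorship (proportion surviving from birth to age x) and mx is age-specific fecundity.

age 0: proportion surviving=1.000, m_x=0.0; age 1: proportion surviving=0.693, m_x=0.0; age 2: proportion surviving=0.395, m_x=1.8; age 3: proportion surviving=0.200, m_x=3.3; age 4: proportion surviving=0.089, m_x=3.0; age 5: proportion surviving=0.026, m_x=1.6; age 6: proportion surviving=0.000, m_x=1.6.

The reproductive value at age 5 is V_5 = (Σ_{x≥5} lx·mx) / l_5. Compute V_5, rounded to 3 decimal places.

1.600

lx·mx for x ≥ 5: 0.0416, 0 → sum = 0.0416
V_5 = 0.0416 / l_5 = 0.0416 / 0.026 = 1.6 → 1.600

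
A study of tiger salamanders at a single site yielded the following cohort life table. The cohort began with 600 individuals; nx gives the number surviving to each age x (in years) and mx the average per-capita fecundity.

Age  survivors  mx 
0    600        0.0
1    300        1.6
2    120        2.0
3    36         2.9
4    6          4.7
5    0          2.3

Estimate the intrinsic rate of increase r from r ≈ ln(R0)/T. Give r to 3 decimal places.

0.216

lx = nx/n0 = nx/600: 1, 0.5, 0.2, 0.06, 0.01, 0
R0 = Σ lx·mx = 0 + 0.8 + 0.4 + 0.174 + 0.047 + 0 = 1.421
Σ x·lx·mx = 2.31; T = 2.31/1.421 = 1.62562…
r ≈ ln(R0)/T = ln(1.421)/1.62562… = 0.21614… → 0.216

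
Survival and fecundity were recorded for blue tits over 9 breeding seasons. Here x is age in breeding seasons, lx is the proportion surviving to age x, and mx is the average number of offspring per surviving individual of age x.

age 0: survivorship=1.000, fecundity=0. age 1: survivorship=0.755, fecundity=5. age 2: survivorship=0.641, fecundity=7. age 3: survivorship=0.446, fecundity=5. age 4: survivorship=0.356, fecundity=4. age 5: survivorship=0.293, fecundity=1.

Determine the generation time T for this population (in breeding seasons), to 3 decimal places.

2.179

lx·mx: 0, 3.775, 4.487, 2.23, 1.424, 0.293 → R0 = 12.209
x·lx·mx: 0, 3.775, 8.974, 6.69, 5.696, 1.465 → Σ = 26.6
T = 26.6 / 12.209 = 2.178721… → 2.179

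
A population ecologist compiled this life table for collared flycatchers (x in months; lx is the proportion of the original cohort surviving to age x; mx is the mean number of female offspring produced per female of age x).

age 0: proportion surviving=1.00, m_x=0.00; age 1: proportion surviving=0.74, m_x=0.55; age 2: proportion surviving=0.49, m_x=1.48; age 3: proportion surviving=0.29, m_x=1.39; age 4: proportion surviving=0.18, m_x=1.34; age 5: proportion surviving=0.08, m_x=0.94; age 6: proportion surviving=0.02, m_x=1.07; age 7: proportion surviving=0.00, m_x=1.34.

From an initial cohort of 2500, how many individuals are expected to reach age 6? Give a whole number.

50

Expected survivors = N0 · l_6 = 2500 × 0.02 = 50 → 50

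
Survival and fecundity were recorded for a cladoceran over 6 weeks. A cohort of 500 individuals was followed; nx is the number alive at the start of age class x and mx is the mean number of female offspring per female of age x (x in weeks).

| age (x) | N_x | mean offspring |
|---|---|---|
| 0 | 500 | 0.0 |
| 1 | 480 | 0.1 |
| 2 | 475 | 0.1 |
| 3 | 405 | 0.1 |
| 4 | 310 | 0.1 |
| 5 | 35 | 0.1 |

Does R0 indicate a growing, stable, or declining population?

lx = nx/n0 = nx/500: 1, 0.96, 0.95, 0.81, 0.62, 0.07
R0 = Σ lx·mx = 0 + 0.096 + 0.095 + 0.081 + 0.062 + 0.007 = 0.341
R0 < 1, so the population is declining.

declining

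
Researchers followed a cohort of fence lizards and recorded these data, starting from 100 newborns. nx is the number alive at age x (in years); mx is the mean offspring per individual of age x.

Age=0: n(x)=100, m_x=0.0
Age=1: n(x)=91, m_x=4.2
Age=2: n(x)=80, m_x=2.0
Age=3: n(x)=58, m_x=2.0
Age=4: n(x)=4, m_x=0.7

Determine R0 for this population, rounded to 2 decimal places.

lx = nx/n0 = nx/100: 1, 0.91, 0.8, 0.58, 0.04
lx·mx by age: 0, 3.822, 1.6, 1.16, 0.028
R0 = Σ lx·mx = 6.61 → 6.61

6.61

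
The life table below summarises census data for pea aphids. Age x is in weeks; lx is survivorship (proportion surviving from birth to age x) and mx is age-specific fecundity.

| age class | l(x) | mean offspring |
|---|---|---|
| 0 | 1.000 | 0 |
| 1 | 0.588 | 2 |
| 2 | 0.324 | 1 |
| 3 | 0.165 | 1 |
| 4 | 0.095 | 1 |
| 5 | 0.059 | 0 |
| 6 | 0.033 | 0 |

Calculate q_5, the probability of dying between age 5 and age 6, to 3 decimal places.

q_5 = (l_5 − l_6) / l_5 = (0.059 − 0.033) / 0.059
     = 0.026 / 0.059 = 0.440678… → 0.441

0.441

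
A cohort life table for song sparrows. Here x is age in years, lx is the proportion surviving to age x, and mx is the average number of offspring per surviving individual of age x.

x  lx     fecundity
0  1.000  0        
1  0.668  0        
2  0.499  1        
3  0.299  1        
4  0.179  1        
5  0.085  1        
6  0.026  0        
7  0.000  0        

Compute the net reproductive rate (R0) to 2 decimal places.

1.06

lx·mx by age: 0, 0, 0.499, 0.299, 0.179, 0.085, 0, 0
R0 = Σ lx·mx = 1.062 → 1.06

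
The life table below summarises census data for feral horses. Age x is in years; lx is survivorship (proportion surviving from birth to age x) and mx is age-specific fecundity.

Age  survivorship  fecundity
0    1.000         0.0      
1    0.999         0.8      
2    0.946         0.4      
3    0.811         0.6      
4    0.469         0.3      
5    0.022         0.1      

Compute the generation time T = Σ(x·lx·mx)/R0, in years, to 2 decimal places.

1.99

lx·mx: 0, 0.7992, 0.3784, 0.4866, 0.1407, 0.0022 → R0 = 1.8071
x·lx·mx: 0, 0.7992, 0.7568, 1.4598, 0.5628, 0.011 → Σ = 3.5896
T = 3.5896 / 1.8071 = 1.986387… → 1.99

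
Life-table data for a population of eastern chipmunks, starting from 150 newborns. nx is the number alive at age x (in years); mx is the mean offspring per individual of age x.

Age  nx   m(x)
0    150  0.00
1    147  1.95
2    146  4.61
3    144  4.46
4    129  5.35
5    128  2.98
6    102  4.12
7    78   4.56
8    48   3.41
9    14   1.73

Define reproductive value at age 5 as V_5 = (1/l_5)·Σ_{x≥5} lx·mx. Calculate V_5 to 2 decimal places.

lx = nx/n0 = nx/150: 1, 0.98, 0.97333…, 0.96, 0.86, 0.85333…, 0.68, 0.52, 0.32, 0.09333…
lx·mx for x ≥ 5: 2.542933…, 2.8016, 2.3712, 1.0912, 0.161467… → sum = 8.9684…
V_5 = 8.9684… / l_5 = 8.9684… / 0.853333… = 10.509844… → 10.51

10.51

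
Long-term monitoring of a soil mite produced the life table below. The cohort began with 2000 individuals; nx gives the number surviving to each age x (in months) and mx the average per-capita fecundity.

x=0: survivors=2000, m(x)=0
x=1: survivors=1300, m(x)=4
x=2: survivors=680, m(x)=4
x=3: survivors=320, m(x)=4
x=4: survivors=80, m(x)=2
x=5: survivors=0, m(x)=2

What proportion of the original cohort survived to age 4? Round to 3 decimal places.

l_4 = n_4/n_0 = 80/2000 = 0.04 → 0.040

0.040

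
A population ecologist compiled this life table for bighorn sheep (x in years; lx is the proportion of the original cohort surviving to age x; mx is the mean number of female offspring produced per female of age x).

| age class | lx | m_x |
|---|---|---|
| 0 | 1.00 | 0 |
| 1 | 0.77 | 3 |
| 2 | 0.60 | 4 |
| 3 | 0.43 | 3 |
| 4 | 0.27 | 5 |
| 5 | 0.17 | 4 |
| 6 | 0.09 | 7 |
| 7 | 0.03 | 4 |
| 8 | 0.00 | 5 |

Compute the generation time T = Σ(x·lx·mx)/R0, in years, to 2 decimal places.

2.78

lx·mx: 0, 2.31, 2.4, 1.29, 1.35, 0.68, 0.63, 0.12, 0 → R0 = 8.78
x·lx·mx: 0, 2.31, 4.8, 3.87, 5.4, 3.4, 3.78, 0.84, 0 → Σ = 24.4
T = 24.4 / 8.78 = 2.779043… → 2.78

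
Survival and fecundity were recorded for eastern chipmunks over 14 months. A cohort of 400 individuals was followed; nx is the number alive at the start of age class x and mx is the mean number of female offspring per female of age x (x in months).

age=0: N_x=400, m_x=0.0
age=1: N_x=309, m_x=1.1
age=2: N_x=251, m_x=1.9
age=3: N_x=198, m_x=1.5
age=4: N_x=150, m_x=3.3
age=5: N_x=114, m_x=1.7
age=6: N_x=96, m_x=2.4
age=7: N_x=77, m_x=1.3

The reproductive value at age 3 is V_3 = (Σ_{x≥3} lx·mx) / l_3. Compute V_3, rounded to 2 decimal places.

lx = nx/n0 = nx/400: 1, 0.7725, 0.6275, 0.495, 0.375, 0.285, 0.24, 0.1925
lx·mx for x ≥ 3: 0.7425, 1.2375, 0.4845, 0.576, 0.25025 → sum = 3.29075
V_3 = 3.29075 / l_3 = 3.29075 / 0.495 = 6.64798… → 6.65

6.65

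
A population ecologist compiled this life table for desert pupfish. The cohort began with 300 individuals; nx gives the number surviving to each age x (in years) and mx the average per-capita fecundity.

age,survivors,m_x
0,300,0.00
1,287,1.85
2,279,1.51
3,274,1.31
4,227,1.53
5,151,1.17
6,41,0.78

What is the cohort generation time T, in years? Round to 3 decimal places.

2.632

lx = nx/n0 = nx/300: 1, 0.95667…, 0.93, 0.91333…, 0.75667…, 0.50333…, 0.13667…
lx·mx: 0, 1.769833…, 1.4043, 1.196467…, 1.1577…, 0.5889…, 0.1066… → R0 = 6.2238…
x·lx·mx: 0, 1.769833…, 2.8086, 3.5894…, 4.6308…, 2.9445…, 0.6396… → Σ = 16.382733…
T = 16.382733… / 6.2238… = 2.632272… → 2.632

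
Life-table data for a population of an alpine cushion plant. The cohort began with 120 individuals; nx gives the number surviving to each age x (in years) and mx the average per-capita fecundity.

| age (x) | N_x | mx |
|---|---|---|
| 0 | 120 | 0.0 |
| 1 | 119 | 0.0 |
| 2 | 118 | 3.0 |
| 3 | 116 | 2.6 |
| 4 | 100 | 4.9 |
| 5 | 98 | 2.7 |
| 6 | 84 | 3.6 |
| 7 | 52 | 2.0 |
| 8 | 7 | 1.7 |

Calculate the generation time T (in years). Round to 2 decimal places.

lx = nx/n0 = nx/120: 1, 0.99167…, 0.98333…, 0.96667…, 0.83333…, 0.81667…, 0.7, 0.43333…, 0.05833…
lx·mx: 0, 0, 2.95…, 2.513333…, 4.083333…, 2.205…, 2.52, 0.866667…, 0.099167… → R0 = 15.2375…
x·lx·mx: 0, 0, 5.9…, 7.54…, 16.333333…, 11.025…, 15.12, 6.066667…, 0.793333… → Σ = 62.778333…
T = 62.778333… / 15.2375… = 4.119989… → 4.12

4.12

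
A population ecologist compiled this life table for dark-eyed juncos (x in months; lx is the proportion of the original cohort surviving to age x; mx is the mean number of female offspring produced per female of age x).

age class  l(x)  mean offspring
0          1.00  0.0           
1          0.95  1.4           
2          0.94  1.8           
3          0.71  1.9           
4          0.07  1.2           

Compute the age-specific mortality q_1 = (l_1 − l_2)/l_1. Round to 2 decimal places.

0.01

q_1 = (l_1 − l_2) / l_1 = (0.95 − 0.94) / 0.95
     = 0.01 / 0.95 = 0.010526… → 0.01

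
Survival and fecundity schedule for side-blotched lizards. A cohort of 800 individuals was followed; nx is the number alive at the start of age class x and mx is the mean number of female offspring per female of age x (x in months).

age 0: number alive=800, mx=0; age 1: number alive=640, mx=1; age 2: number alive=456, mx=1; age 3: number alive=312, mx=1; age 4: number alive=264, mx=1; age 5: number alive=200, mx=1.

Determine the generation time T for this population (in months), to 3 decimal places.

2.427

lx = nx/n0 = nx/800: 1, 0.8, 0.57, 0.39, 0.33, 0.25
lx·mx: 0, 0.8, 0.57, 0.39, 0.33, 0.25 → R0 = 2.34
x·lx·mx: 0, 0.8, 1.14, 1.17, 1.32, 1.25 → Σ = 5.68
T = 5.68 / 2.34 = 2.42735… → 2.427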